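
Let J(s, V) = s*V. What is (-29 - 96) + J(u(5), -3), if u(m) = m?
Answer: -140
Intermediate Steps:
J(s, V) = V*s
(-29 - 96) + J(u(5), -3) = (-29 - 96) - 3*5 = -125 - 15 = -140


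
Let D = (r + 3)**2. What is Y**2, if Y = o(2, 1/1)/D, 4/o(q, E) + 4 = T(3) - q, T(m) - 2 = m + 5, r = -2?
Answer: 1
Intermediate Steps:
T(m) = 7 + m (T(m) = 2 + (m + 5) = 2 + (5 + m) = 7 + m)
o(q, E) = 4/(6 - q) (o(q, E) = 4/(-4 + ((7 + 3) - q)) = 4/(-4 + (10 - q)) = 4/(6 - q))
D = 1 (D = (-2 + 3)**2 = 1**2 = 1)
Y = 1 (Y = -4/(-6 + 2)/1 = -4/(-4)*1 = -4*(-1/4)*1 = 1*1 = 1)
Y**2 = 1**2 = 1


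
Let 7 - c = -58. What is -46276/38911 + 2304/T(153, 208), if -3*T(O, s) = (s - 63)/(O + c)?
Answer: -58638427396/5642095 ≈ -10393.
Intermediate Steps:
c = 65 (c = 7 - 1*(-58) = 7 + 58 = 65)
T(O, s) = -(-63 + s)/(3*(65 + O)) (T(O, s) = -(s - 63)/(3*(O + 65)) = -(-63 + s)/(3*(65 + O)))
-46276/38911 + 2304/T(153, 208) = -46276/38911 + 2304/(((63 - 1*208)/(3*(65 + 153)))) = -46276*1/38911 + 2304/(((⅓)*(63 - 208)/218)) = -46276/38911 + 2304/(((⅓)*(1/218)*(-145))) = -46276/38911 + 2304/(-145/654) = -46276/38911 + 2304*(-654/145) = -46276/38911 - 1506816/145 = -58638427396/5642095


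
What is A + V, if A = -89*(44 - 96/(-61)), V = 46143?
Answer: 2567303/61 ≈ 42087.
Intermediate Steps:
A = -247420/61 (A = -89*(44 - 96*(-1/61)) = -89*(44 + 96/61) = -89*2780/61 = -247420/61 ≈ -4056.1)
A + V = -247420/61 + 46143 = 2567303/61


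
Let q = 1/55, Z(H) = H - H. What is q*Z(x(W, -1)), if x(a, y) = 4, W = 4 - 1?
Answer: 0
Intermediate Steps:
W = 3
Z(H) = 0
q = 1/55 ≈ 0.018182
q*Z(x(W, -1)) = (1/55)*0 = 0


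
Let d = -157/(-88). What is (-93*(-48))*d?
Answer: 87606/11 ≈ 7964.2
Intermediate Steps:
d = 157/88 (d = -157*(-1/88) = 157/88 ≈ 1.7841)
(-93*(-48))*d = -93*(-48)*(157/88) = 4464*(157/88) = 87606/11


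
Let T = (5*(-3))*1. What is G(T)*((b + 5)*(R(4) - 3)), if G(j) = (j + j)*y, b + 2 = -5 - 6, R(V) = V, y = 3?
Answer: 720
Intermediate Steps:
b = -13 (b = -2 + (-5 - 6) = -2 - 11 = -13)
T = -15 (T = -15*1 = -15)
G(j) = 6*j (G(j) = (j + j)*3 = (2*j)*3 = 6*j)
G(T)*((b + 5)*(R(4) - 3)) = (6*(-15))*((-13 + 5)*(4 - 3)) = -(-720) = -90*(-8) = 720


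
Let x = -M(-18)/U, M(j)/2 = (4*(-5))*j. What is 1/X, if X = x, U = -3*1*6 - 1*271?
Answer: 289/720 ≈ 0.40139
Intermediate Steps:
M(j) = -40*j (M(j) = 2*((4*(-5))*j) = 2*(-20*j) = -40*j)
U = -289 (U = -3*6 - 271 = -18 - 271 = -289)
x = 720/289 (x = -(-40*(-18))/(-289) = -720*(-1)/289 = -1*(-720/289) = 720/289 ≈ 2.4913)
X = 720/289 ≈ 2.4913
1/X = 1/(720/289) = 289/720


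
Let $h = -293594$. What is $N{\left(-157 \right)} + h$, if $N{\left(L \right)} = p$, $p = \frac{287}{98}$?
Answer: $- \frac{4110275}{14} \approx -2.9359 \cdot 10^{5}$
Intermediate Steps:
$p = \frac{41}{14}$ ($p = 287 \cdot \frac{1}{98} = \frac{41}{14} \approx 2.9286$)
$N{\left(L \right)} = \frac{41}{14}$
$N{\left(-157 \right)} + h = \frac{41}{14} - 293594 = - \frac{4110275}{14}$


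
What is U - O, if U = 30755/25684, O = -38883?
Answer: 998701727/25684 ≈ 38884.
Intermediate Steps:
U = 30755/25684 (U = 30755*(1/25684) = 30755/25684 ≈ 1.1974)
U - O = 30755/25684 - 1*(-38883) = 30755/25684 + 38883 = 998701727/25684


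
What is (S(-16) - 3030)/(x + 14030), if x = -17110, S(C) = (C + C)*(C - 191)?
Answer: -1797/1540 ≈ -1.1669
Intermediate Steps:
S(C) = 2*C*(-191 + C) (S(C) = (2*C)*(-191 + C) = 2*C*(-191 + C))
(S(-16) - 3030)/(x + 14030) = (2*(-16)*(-191 - 16) - 3030)/(-17110 + 14030) = (2*(-16)*(-207) - 3030)/(-3080) = (6624 - 3030)*(-1/3080) = 3594*(-1/3080) = -1797/1540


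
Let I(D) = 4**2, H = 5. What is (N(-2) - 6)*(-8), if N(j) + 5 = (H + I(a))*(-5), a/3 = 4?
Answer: 928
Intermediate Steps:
a = 12 (a = 3*4 = 12)
I(D) = 16
N(j) = -110 (N(j) = -5 + (5 + 16)*(-5) = -5 + 21*(-5) = -5 - 105 = -110)
(N(-2) - 6)*(-8) = (-110 - 6)*(-8) = -116*(-8) = 928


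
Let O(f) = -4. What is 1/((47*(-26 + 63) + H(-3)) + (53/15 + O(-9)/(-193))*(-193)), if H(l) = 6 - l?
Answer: 15/15931 ≈ 0.00094156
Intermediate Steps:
1/((47*(-26 + 63) + H(-3)) + (53/15 + O(-9)/(-193))*(-193)) = 1/((47*(-26 + 63) + (6 - 1*(-3))) + (53/15 - 4/(-193))*(-193)) = 1/((47*37 + (6 + 3)) + (53*(1/15) - 4*(-1/193))*(-193)) = 1/((1739 + 9) + (53/15 + 4/193)*(-193)) = 1/(1748 + (10289/2895)*(-193)) = 1/(1748 - 10289/15) = 1/(15931/15) = 15/15931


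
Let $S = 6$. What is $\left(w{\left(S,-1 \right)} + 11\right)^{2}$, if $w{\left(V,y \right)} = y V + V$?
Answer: $121$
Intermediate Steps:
$w{\left(V,y \right)} = V + V y$ ($w{\left(V,y \right)} = V y + V = V + V y$)
$\left(w{\left(S,-1 \right)} + 11\right)^{2} = \left(6 \left(1 - 1\right) + 11\right)^{2} = \left(6 \cdot 0 + 11\right)^{2} = \left(0 + 11\right)^{2} = 11^{2} = 121$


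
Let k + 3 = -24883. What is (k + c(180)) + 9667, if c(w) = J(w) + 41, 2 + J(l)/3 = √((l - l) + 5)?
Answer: -15184 + 3*√5 ≈ -15177.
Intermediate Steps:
k = -24886 (k = -3 - 24883 = -24886)
J(l) = -6 + 3*√5 (J(l) = -6 + 3*√((l - l) + 5) = -6 + 3*√(0 + 5) = -6 + 3*√5)
c(w) = 35 + 3*√5 (c(w) = (-6 + 3*√5) + 41 = 35 + 3*√5)
(k + c(180)) + 9667 = (-24886 + (35 + 3*√5)) + 9667 = (-24851 + 3*√5) + 9667 = -15184 + 3*√5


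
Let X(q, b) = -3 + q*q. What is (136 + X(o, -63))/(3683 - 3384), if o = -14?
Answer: 329/299 ≈ 1.1003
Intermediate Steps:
X(q, b) = -3 + q²
(136 + X(o, -63))/(3683 - 3384) = (136 + (-3 + (-14)²))/(3683 - 3384) = (136 + (-3 + 196))/299 = (136 + 193)*(1/299) = 329*(1/299) = 329/299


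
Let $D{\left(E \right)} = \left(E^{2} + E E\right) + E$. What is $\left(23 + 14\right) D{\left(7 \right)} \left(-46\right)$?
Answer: $-178710$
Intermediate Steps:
$D{\left(E \right)} = E + 2 E^{2}$ ($D{\left(E \right)} = \left(E^{2} + E^{2}\right) + E = 2 E^{2} + E = E + 2 E^{2}$)
$\left(23 + 14\right) D{\left(7 \right)} \left(-46\right) = \left(23 + 14\right) 7 \left(1 + 2 \cdot 7\right) \left(-46\right) = 37 \cdot 7 \left(1 + 14\right) \left(-46\right) = 37 \cdot 7 \cdot 15 \left(-46\right) = 37 \cdot 105 \left(-46\right) = 3885 \left(-46\right) = -178710$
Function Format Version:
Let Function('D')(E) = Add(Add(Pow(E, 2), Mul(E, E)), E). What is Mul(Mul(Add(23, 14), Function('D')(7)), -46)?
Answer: -178710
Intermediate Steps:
Function('D')(E) = Add(E, Mul(2, Pow(E, 2))) (Function('D')(E) = Add(Add(Pow(E, 2), Pow(E, 2)), E) = Add(Mul(2, Pow(E, 2)), E) = Add(E, Mul(2, Pow(E, 2))))
Mul(Mul(Add(23, 14), Function('D')(7)), -46) = Mul(Mul(Add(23, 14), Mul(7, Add(1, Mul(2, 7)))), -46) = Mul(Mul(37, Mul(7, Add(1, 14))), -46) = Mul(Mul(37, Mul(7, 15)), -46) = Mul(Mul(37, 105), -46) = Mul(3885, -46) = -178710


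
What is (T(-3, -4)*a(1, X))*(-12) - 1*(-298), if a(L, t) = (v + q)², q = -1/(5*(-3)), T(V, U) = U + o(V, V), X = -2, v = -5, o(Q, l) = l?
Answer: 175678/75 ≈ 2342.4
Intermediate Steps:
T(V, U) = U + V
q = 1/15 (q = -1/(-15) = -1*(-1/15) = 1/15 ≈ 0.066667)
a(L, t) = 5476/225 (a(L, t) = (-5 + 1/15)² = (-74/15)² = 5476/225)
(T(-3, -4)*a(1, X))*(-12) - 1*(-298) = ((-4 - 3)*(5476/225))*(-12) - 1*(-298) = -7*5476/225*(-12) + 298 = -38332/225*(-12) + 298 = 153328/75 + 298 = 175678/75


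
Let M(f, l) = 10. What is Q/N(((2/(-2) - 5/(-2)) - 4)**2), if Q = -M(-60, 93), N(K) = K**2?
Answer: -32/125 ≈ -0.25600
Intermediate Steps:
Q = -10 (Q = -1*10 = -10)
Q/N(((2/(-2) - 5/(-2)) - 4)**2) = -10/((2/(-2) - 5/(-2)) - 4)**4 = -10/((2*(-1/2) - 5*(-1/2)) - 4)**4 = -10/((-1 + 5/2) - 4)**4 = -10/(3/2 - 4)**4 = -10/(((-5/2)**2)**2) = -10/((25/4)**2) = -10/625/16 = -10*16/625 = -32/125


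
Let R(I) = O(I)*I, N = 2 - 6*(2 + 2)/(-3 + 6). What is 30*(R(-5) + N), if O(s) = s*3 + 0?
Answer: 2070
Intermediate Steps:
O(s) = 3*s (O(s) = 3*s + 0 = 3*s)
N = -6 (N = 2 - 24/3 = 2 - 6*4/3 = 2 - 8 = -6)
R(I) = 3*I² (R(I) = (3*I)*I = 3*I²)
30*(R(-5) + N) = 30*(3*(-5)² - 6) = 30*(3*25 - 6) = 30*(75 - 6) = 30*69 = 2070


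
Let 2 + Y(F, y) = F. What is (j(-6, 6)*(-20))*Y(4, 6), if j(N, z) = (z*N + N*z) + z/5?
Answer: 2832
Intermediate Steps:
Y(F, y) = -2 + F
j(N, z) = z/5 + 2*N*z (j(N, z) = (N*z + N*z) + z*(⅕) = 2*N*z + z/5 = z/5 + 2*N*z)
(j(-6, 6)*(-20))*Y(4, 6) = (((⅕)*6*(1 + 10*(-6)))*(-20))*(-2 + 4) = (((⅕)*6*(1 - 60))*(-20))*2 = (((⅕)*6*(-59))*(-20))*2 = -354/5*(-20)*2 = 1416*2 = 2832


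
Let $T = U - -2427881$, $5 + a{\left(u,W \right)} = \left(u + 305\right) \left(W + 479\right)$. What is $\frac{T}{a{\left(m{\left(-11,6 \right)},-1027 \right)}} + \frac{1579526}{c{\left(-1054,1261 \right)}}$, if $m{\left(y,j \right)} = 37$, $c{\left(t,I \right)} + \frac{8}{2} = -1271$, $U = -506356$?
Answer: $- \frac{298486286821}{238961775} \approx -1249.1$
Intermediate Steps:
$c{\left(t,I \right)} = -1275$ ($c{\left(t,I \right)} = -4 - 1271 = -1275$)
$a{\left(u,W \right)} = -5 + \left(305 + u\right) \left(479 + W\right)$ ($a{\left(u,W \right)} = -5 + \left(u + 305\right) \left(W + 479\right) = -5 + \left(305 + u\right) \left(479 + W\right)$)
$T = 1921525$ ($T = -506356 - -2427881 = -506356 + 2427881 = 1921525$)
$\frac{T}{a{\left(m{\left(-11,6 \right)},-1027 \right)}} + \frac{1579526}{c{\left(-1054,1261 \right)}} = \frac{1921525}{146090 + 305 \left(-1027\right) + 479 \cdot 37 - 37999} + \frac{1579526}{-1275} = \frac{1921525}{146090 - 313235 + 17723 - 37999} + 1579526 \left(- \frac{1}{1275}\right) = \frac{1921525}{-187421} - \frac{1579526}{1275} = 1921525 \left(- \frac{1}{187421}\right) - \frac{1579526}{1275} = - \frac{1921525}{187421} - \frac{1579526}{1275} = - \frac{298486286821}{238961775}$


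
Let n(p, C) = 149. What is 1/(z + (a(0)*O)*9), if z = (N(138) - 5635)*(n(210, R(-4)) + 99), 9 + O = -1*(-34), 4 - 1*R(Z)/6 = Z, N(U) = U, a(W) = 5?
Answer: -1/1362131 ≈ -7.3414e-7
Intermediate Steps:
R(Z) = 24 - 6*Z
O = 25 (O = -9 - 1*(-34) = -9 + 34 = 25)
z = -1363256 (z = (138 - 5635)*(149 + 99) = -5497*248 = -1363256)
1/(z + (a(0)*O)*9) = 1/(-1363256 + (5*25)*9) = 1/(-1363256 + 125*9) = 1/(-1363256 + 1125) = 1/(-1362131) = -1/1362131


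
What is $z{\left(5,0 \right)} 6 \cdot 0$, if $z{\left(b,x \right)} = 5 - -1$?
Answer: $0$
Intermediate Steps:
$z{\left(b,x \right)} = 6$ ($z{\left(b,x \right)} = 5 + 1 = 6$)
$z{\left(5,0 \right)} 6 \cdot 0 = 6 \cdot 6 \cdot 0 = 36 \cdot 0 = 0$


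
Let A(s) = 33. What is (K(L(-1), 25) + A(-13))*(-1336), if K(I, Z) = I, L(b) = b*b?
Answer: -45424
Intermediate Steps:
L(b) = b²
(K(L(-1), 25) + A(-13))*(-1336) = ((-1)² + 33)*(-1336) = (1 + 33)*(-1336) = 34*(-1336) = -45424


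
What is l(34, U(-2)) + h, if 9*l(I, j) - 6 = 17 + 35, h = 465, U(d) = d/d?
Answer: 4243/9 ≈ 471.44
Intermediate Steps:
U(d) = 1
l(I, j) = 58/9 (l(I, j) = ⅔ + (17 + 35)/9 = ⅔ + (⅑)*52 = ⅔ + 52/9 = 58/9)
l(34, U(-2)) + h = 58/9 + 465 = 4243/9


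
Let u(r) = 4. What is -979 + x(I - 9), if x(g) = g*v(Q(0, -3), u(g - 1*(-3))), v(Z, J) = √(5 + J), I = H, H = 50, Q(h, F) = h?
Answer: -856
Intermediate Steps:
I = 50
x(g) = 3*g (x(g) = g*√(5 + 4) = g*√9 = g*3 = 3*g)
-979 + x(I - 9) = -979 + 3*(50 - 9) = -979 + 3*41 = -979 + 123 = -856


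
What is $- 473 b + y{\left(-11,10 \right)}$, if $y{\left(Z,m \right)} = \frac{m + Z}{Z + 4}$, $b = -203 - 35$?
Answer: $\frac{788019}{7} \approx 1.1257 \cdot 10^{5}$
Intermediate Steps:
$b = -238$
$y{\left(Z,m \right)} = \frac{Z + m}{4 + Z}$
$- 473 b + y{\left(-11,10 \right)} = \left(-473\right) \left(-238\right) + \frac{-11 + 10}{4 - 11} = 112574 + \frac{1}{-7} \left(-1\right) = 112574 - - \frac{1}{7} = 112574 + \frac{1}{7} = \frac{788019}{7}$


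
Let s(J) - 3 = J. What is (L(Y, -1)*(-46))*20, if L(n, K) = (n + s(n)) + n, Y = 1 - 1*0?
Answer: -5520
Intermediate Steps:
Y = 1 (Y = 1 + 0 = 1)
s(J) = 3 + J
L(n, K) = 3 + 3*n (L(n, K) = (n + (3 + n)) + n = (3 + 2*n) + n = 3 + 3*n)
(L(Y, -1)*(-46))*20 = ((3 + 3*1)*(-46))*20 = ((3 + 3)*(-46))*20 = (6*(-46))*20 = -276*20 = -5520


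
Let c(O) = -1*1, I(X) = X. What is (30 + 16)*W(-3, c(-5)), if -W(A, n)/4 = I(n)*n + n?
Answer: 0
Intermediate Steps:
c(O) = -1
W(A, n) = -4*n - 4*n² (W(A, n) = -4*(n*n + n) = -4*(n² + n) = -4*(n + n²) = -4*n - 4*n²)
(30 + 16)*W(-3, c(-5)) = (30 + 16)*(-4*(-1)*(1 - 1)) = 46*(-4*(-1)*0) = 46*0 = 0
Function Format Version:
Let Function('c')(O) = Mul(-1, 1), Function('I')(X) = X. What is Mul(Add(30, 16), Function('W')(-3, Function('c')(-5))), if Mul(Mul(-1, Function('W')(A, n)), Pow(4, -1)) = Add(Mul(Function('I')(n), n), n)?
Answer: 0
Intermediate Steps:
Function('c')(O) = -1
Function('W')(A, n) = Add(Mul(-4, n), Mul(-4, Pow(n, 2))) (Function('W')(A, n) = Mul(-4, Add(Mul(n, n), n)) = Mul(-4, Add(Pow(n, 2), n)) = Mul(-4, Add(n, Pow(n, 2))) = Add(Mul(-4, n), Mul(-4, Pow(n, 2))))
Mul(Add(30, 16), Function('W')(-3, Function('c')(-5))) = Mul(Add(30, 16), Mul(-4, -1, Add(1, -1))) = Mul(46, Mul(-4, -1, 0)) = Mul(46, 0) = 0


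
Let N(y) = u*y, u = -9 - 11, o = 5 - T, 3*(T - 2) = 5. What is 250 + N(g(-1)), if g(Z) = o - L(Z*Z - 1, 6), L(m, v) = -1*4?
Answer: 430/3 ≈ 143.33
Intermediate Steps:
T = 11/3 (T = 2 + (⅓)*5 = 2 + 5/3 = 11/3 ≈ 3.6667)
L(m, v) = -4
o = 4/3 (o = 5 - 1*11/3 = 5 - 11/3 = 4/3 ≈ 1.3333)
u = -20
g(Z) = 16/3 (g(Z) = 4/3 - 1*(-4) = 4/3 + 4 = 16/3)
N(y) = -20*y
250 + N(g(-1)) = 250 - 20*16/3 = 250 - 320/3 = 430/3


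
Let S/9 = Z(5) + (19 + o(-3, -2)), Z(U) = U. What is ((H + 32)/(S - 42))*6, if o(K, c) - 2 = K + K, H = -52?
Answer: -20/23 ≈ -0.86957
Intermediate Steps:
o(K, c) = 2 + 2*K (o(K, c) = 2 + (K + K) = 2 + 2*K)
S = 180 (S = 9*(5 + (19 + (2 + 2*(-3)))) = 9*(5 + (19 + (2 - 6))) = 9*(5 + (19 - 4)) = 9*(5 + 15) = 9*20 = 180)
((H + 32)/(S - 42))*6 = ((-52 + 32)/(180 - 42))*6 = -20/138*6 = -20*1/138*6 = -10/69*6 = -20/23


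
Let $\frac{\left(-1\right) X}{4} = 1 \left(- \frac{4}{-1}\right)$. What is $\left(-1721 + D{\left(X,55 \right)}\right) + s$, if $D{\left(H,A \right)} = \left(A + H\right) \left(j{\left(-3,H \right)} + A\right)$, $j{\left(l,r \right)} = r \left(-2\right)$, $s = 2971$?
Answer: $4643$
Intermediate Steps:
$j{\left(l,r \right)} = - 2 r$
$X = -16$ ($X = - 4 \cdot 1 \left(- \frac{4}{-1}\right) = - 4 \cdot 1 \left(\left(-4\right) \left(-1\right)\right) = - 4 \cdot 1 \cdot 4 = \left(-4\right) 4 = -16$)
$D{\left(H,A \right)} = \left(A + H\right) \left(A - 2 H\right)$ ($D{\left(H,A \right)} = \left(A + H\right) \left(- 2 H + A\right) = \left(A + H\right) \left(A - 2 H\right)$)
$\left(-1721 + D{\left(X,55 \right)}\right) + s = \left(-1721 - \left(-3025 - 880 + 512\right)\right) + 2971 = \left(-1721 + \left(3025 - 512 + 880\right)\right) + 2971 = \left(-1721 + 3393\right) + 2971 = 1672 + 2971 = 4643$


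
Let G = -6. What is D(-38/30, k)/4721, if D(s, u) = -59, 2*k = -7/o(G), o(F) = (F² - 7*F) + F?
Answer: -59/4721 ≈ -0.012497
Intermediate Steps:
o(F) = F² - 6*F
k = -7/144 (k = (-7*(-1/(6*(-6 - 6))))/2 = (-7/((-6*(-12))))/2 = (-7/72)/2 = (-7*1/72)/2 = (½)*(-7/72) = -7/144 ≈ -0.048611)
D(-38/30, k)/4721 = -59/4721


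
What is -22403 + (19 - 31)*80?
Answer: -23363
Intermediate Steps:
-22403 + (19 - 31)*80 = -22403 - 12*80 = -22403 - 960 = -23363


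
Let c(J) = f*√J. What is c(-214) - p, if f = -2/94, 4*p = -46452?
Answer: 11613 - I*√214/47 ≈ 11613.0 - 0.31125*I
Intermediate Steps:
p = -11613 (p = (¼)*(-46452) = -11613)
f = -1/47 (f = -2*1/94 = -1/47 ≈ -0.021277)
c(J) = -√J/47
c(-214) - p = -I*√214/47 - 1*(-11613) = -I*√214/47 + 11613 = 11613 - I*√214/47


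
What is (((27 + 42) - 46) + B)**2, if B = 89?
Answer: 12544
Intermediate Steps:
(((27 + 42) - 46) + B)**2 = (((27 + 42) - 46) + 89)**2 = ((69 - 46) + 89)**2 = (23 + 89)**2 = 112**2 = 12544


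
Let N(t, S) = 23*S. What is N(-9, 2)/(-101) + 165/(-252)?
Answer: -9419/8484 ≈ -1.1102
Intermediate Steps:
N(-9, 2)/(-101) + 165/(-252) = (23*2)/(-101) + 165/(-252) = 46*(-1/101) + 165*(-1/252) = -46/101 - 55/84 = -9419/8484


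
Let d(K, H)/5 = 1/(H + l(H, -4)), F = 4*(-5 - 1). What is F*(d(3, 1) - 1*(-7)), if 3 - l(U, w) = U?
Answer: -208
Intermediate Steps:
l(U, w) = 3 - U
F = -24 (F = 4*(-6) = -24)
d(K, H) = 5/3 (d(K, H) = 5/(H + (3 - H)) = 5/3)
F*(d(3, 1) - 1*(-7)) = -24*(5/3 - 1*(-7)) = -24*(5/3 + 7) = -24*26/3 = -208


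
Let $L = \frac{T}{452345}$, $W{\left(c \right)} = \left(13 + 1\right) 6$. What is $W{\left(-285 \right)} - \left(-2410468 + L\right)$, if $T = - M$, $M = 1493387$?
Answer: $\frac{1090402637827}{452345} \approx 2.4106 \cdot 10^{6}$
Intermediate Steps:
$T = -1493387$ ($T = \left(-1\right) 1493387 = -1493387$)
$W{\left(c \right)} = 84$ ($W{\left(c \right)} = 14 \cdot 6 = 84$)
$L = - \frac{1493387}{452345} \approx -3.3014$
$W{\left(-285 \right)} - \left(-2410468 + L\right) = 84 - \left(-2410468 - \frac{1493387}{452345}\right) = 84 - - \frac{1090364640847}{452345} = 84 + \frac{1090364640847}{452345} = \frac{1090402637827}{452345}$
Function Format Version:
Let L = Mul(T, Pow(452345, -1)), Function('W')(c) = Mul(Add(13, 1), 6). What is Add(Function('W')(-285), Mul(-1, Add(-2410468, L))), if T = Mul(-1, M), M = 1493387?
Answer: Rational(1090402637827, 452345) ≈ 2.4106e+6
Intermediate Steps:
T = -1493387 (T = Mul(-1, 1493387) = -1493387)
Function('W')(c) = 84 (Function('W')(c) = Mul(14, 6) = 84)
L = Rational(-1493387, 452345) (L = Mul(-1493387, Pow(452345, -1)) = Mul(-1493387, Rational(1, 452345)) = Rational(-1493387, 452345) ≈ -3.3014)
Add(Function('W')(-285), Mul(-1, Add(-2410468, L))) = Add(84, Mul(-1, Add(-2410468, Rational(-1493387, 452345)))) = Add(84, Mul(-1, Rational(-1090364640847, 452345))) = Add(84, Rational(1090364640847, 452345)) = Rational(1090402637827, 452345)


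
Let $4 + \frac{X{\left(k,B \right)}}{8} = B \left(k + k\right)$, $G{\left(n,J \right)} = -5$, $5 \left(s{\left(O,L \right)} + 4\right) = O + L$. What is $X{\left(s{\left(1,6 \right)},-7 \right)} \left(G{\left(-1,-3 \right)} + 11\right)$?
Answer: $\frac{7776}{5} \approx 1555.2$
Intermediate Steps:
$s{\left(O,L \right)} = -4 + \frac{L}{5} + \frac{O}{5}$ ($s{\left(O,L \right)} = -4 + \frac{O + L}{5} = -4 + \frac{L + O}{5} = -4 + \left(\frac{L}{5} + \frac{O}{5}\right) = -4 + \frac{L}{5} + \frac{O}{5}$)
$X{\left(k,B \right)} = -32 + 16 B k$ ($X{\left(k,B \right)} = -32 + 8 B \left(k + k\right) = -32 + 8 B 2 k = -32 + 8 \cdot 2 B k = -32 + 16 B k$)
$X{\left(s{\left(1,6 \right)},-7 \right)} \left(G{\left(-1,-3 \right)} + 11\right) = \left(-32 + 16 \left(-7\right) \left(-4 + \frac{1}{5} \cdot 6 + \frac{1}{5} \cdot 1\right)\right) \left(-5 + 11\right) = \left(-32 + 16 \left(-7\right) \left(-4 + \frac{6}{5} + \frac{1}{5}\right)\right) 6 = \left(-32 + 16 \left(-7\right) \left(- \frac{13}{5}\right)\right) 6 = \left(-32 + \frac{1456}{5}\right) 6 = \frac{1296}{5} \cdot 6 = \frac{7776}{5}$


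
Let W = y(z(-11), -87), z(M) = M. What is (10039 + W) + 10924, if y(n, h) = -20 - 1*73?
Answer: 20870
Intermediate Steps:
y(n, h) = -93 (y(n, h) = -20 - 73 = -93)
W = -93
(10039 + W) + 10924 = (10039 - 93) + 10924 = 9946 + 10924 = 20870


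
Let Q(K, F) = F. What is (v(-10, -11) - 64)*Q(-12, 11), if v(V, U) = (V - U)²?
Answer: -693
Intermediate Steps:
(v(-10, -11) - 64)*Q(-12, 11) = ((-11 - 1*(-10))² - 64)*11 = ((-11 + 10)² - 64)*11 = ((-1)² - 64)*11 = (1 - 64)*11 = -63*11 = -693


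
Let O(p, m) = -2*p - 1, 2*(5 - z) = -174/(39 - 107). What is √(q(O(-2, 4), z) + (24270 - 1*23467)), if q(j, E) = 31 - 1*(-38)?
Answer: 2*√218 ≈ 29.530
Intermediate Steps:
z = 253/68 (z = 5 - (-87)/(39 - 107) = 5 - (-87)/(-68) = 5 - (-87)*(-1)/68 = 5 - ½*87/34 = 5 - 87/68 = 253/68 ≈ 3.7206)
O(p, m) = -1 - 2*p
q(j, E) = 69 (q(j, E) = 31 + 38 = 69)
√(q(O(-2, 4), z) + (24270 - 1*23467)) = √(69 + (24270 - 1*23467)) = √(69 + (24270 - 23467)) = √(69 + 803) = √872 = 2*√218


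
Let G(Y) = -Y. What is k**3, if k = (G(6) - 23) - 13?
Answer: -74088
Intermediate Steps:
k = -42 (k = (-1*6 - 23) - 13 = (-6 - 23) - 13 = -29 - 13 = -42)
k**3 = (-42)**3 = -74088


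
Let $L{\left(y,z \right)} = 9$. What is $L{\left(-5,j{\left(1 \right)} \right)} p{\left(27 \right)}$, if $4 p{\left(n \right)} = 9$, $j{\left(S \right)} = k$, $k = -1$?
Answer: $\frac{81}{4} \approx 20.25$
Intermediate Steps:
$j{\left(S \right)} = -1$
$p{\left(n \right)} = \frac{9}{4}$ ($p{\left(n \right)} = \frac{1}{4} \cdot 9 = \frac{9}{4}$)
$L{\left(-5,j{\left(1 \right)} \right)} p{\left(27 \right)} = 9 \cdot \frac{9}{4} = \frac{81}{4}$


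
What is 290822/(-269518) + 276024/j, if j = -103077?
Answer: -17395082621/4630184481 ≈ -3.7569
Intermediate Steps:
290822/(-269518) + 276024/j = 290822/(-269518) + 276024/(-103077) = 290822*(-1/269518) + 276024*(-1/103077) = -145411/134759 - 92008/34359 = -17395082621/4630184481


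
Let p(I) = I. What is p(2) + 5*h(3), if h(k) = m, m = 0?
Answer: 2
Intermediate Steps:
h(k) = 0
p(2) + 5*h(3) = 2 + 5*0 = 2 + 0 = 2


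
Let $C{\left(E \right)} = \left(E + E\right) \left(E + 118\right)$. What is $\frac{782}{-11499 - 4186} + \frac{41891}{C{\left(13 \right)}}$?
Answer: $\frac{654396843}{53423110} \approx 12.249$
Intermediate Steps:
$C{\left(E \right)} = 2 E \left(118 + E\right)$
$\frac{782}{-11499 - 4186} + \frac{41891}{C{\left(13 \right)}} = \frac{782}{-11499 - 4186} + \frac{41891}{2 \cdot 13 \left(118 + 13\right)} = \frac{782}{-15685} + \frac{41891}{2 \cdot 13 \cdot 131} = 782 \left(- \frac{1}{15685}\right) + \frac{41891}{3406} = - \frac{782}{15685} + 41891 \cdot \frac{1}{3406} = - \frac{782}{15685} + \frac{41891}{3406} = \frac{654396843}{53423110}$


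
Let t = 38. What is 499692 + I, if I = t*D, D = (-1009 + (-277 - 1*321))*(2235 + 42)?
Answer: -138547590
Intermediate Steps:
D = -3659139 (D = (-1009 + (-277 - 321))*2277 = (-1009 - 598)*2277 = -1607*2277 = -3659139)
I = -139047282 (I = 38*(-3659139) = -139047282)
499692 + I = 499692 - 139047282 = -138547590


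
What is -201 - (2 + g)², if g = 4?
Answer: -237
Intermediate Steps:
-201 - (2 + g)² = -201 - (2 + 4)² = -201 - 1*6² = -201 - 1*36 = -201 - 36 = -237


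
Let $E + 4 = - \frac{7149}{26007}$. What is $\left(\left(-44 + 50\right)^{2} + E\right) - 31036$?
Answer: $- \frac{268776059}{8669} \approx -31004.0$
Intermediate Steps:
$E = - \frac{37059}{8669}$ ($E = -4 - \frac{7149}{26007} = -4 - \frac{2383}{8669} = - \frac{37059}{8669} \approx -4.2749$)
$\left(\left(-44 + 50\right)^{2} + E\right) - 31036 = \left(\left(-44 + 50\right)^{2} - \frac{37059}{8669}\right) - 31036 = \left(6^{2} - \frac{37059}{8669}\right) - 31036 = \left(36 - \frac{37059}{8669}\right) - 31036 = \frac{275025}{8669} - 31036 = - \frac{268776059}{8669}$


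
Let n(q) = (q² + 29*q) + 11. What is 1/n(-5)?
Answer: -1/109 ≈ -0.0091743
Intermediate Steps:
n(q) = 11 + q² + 29*q
1/n(-5) = 1/(11 + (-5)² + 29*(-5)) = 1/(11 + 25 - 145) = 1/(-109) = -1/109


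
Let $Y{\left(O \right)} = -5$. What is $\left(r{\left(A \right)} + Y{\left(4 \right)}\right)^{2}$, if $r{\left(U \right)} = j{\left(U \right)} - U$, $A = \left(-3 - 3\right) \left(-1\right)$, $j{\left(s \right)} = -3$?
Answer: $196$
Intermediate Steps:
$A = 6$ ($A = \left(-6\right) \left(-1\right) = 6$)
$r{\left(U \right)} = -3 - U$
$\left(r{\left(A \right)} + Y{\left(4 \right)}\right)^{2} = \left(\left(-3 - 6\right) - 5\right)^{2} = \left(-9 - 5\right)^{2} = \left(-14\right)^{2} = 196$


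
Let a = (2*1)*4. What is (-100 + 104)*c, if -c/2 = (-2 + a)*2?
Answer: -96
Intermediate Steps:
a = 8 (a = 2*4 = 8)
c = -24 (c = -2*(-2 + 8)*2 = -12*2 = -2*12 = -24)
(-100 + 104)*c = (-100 + 104)*(-24) = 4*(-24) = -96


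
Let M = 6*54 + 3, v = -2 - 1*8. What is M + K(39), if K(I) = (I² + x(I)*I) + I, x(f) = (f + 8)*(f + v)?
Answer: 55044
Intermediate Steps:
v = -10 (v = -2 - 8 = -10)
x(f) = (-10 + f)*(8 + f) (x(f) = (f + 8)*(f - 10) = (8 + f)*(-10 + f) = (-10 + f)*(8 + f))
M = 327 (M = 324 + 3 = 327)
K(I) = I + I² + I*(-80 + I² - 2*I) (K(I) = (I² + (-80 + I² - 2*I)*I) + I = (I² + I*(-80 + I² - 2*I)) + I = I + I² + I*(-80 + I² - 2*I))
M + K(39) = 327 + 39*(-79 + 39² - 1*39) = 327 + 39*(-79 + 1521 - 39) = 327 + 39*1403 = 327 + 54717 = 55044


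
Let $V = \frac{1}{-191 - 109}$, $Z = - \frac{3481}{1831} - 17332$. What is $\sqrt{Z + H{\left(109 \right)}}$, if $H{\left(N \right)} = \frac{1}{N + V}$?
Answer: $\frac{i \sqrt{62135774610974609063}}{59871869} \approx 131.66 i$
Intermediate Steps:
$Z = - \frac{31738373}{1831}$ ($Z = \left(-3481\right) \frac{1}{1831} - 17332 = - \frac{3481}{1831} - 17332 = - \frac{31738373}{1831} \approx -17334.0$)
$V = - \frac{1}{300}$ ($V = \frac{1}{-300} = - \frac{1}{300} \approx -0.0033333$)
$H{\left(N \right)} = \frac{1}{- \frac{1}{300} + N}$ ($H{\left(N \right)} = \frac{1}{N - \frac{1}{300}} = \frac{1}{- \frac{1}{300} + N}$)
$\sqrt{Z + H{\left(109 \right)}} = \sqrt{- \frac{31738373}{1831} + \frac{300}{-1 + 300 \cdot 109}} = \sqrt{- \frac{31738373}{1831} + \frac{300}{-1 + 32700}} = \sqrt{- \frac{31738373}{1831} + \frac{300}{32699}} = \sqrt{- \frac{1037812509427}{59871869}} = \frac{i \sqrt{62135774610974609063}}{59871869}$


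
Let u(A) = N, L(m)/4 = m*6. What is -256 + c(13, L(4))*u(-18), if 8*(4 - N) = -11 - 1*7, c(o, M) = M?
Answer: 344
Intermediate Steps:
L(m) = 24*m (L(m) = 4*(m*6) = 4*(6*m) = 24*m)
N = 25/4 (N = 4 - (-11 - 1*7)/8 = 4 - (-11 - 7)/8 = 4 - ⅛*(-18) = 4 + 9/4 = 25/4 ≈ 6.2500)
u(A) = 25/4
-256 + c(13, L(4))*u(-18) = -256 + (24*4)*(25/4) = -256 + 96*(25/4) = -256 + 600 = 344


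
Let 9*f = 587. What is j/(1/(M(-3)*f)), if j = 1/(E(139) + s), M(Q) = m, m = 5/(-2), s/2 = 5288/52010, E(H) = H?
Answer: -76324675/65159694 ≈ -1.1713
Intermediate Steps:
s = 5288/26005 (s = 2*(5288/52010) = 2*(5288*(1/52010)) = 2*(2644/26005) = 5288/26005 ≈ 0.20335)
f = 587/9 (f = (⅑)*587 = 587/9 ≈ 65.222)
m = -5/2 (m = 5*(-½) = -5/2 ≈ -2.5000)
M(Q) = -5/2
j = 26005/3619983 (j = 1/(139 + 5288/26005) = 1/(3619983/26005) = 26005/3619983 ≈ 0.0071837)
j/(1/(M(-3)*f)) = 26005/(3619983*(1/(-5/2*587/9))) = 26005/(3619983*(1/(-2935/18))) = 26005/(3619983*(-18/2935)) = (26005/3619983)*(-2935/18) = -76324675/65159694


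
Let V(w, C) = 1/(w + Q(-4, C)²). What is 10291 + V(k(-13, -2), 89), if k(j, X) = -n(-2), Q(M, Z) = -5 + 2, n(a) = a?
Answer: 113202/11 ≈ 10291.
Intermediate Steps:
Q(M, Z) = -3
k(j, X) = 2 (k(j, X) = -1*(-2) = 2)
V(w, C) = 1/(9 + w) (V(w, C) = 1/(w + (-3)²) = 1/(w + 9) = 1/(9 + w))
10291 + V(k(-13, -2), 89) = 10291 + 1/(9 + 2) = 10291 + 1/11 = 113202/11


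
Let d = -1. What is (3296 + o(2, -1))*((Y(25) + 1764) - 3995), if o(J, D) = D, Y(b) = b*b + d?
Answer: -5295065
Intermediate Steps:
Y(b) = -1 + b**2 (Y(b) = b*b - 1 = b**2 - 1 = -1 + b**2)
(3296 + o(2, -1))*((Y(25) + 1764) - 3995) = (3296 - 1)*(((-1 + 25**2) + 1764) - 3995) = 3295*(((-1 + 625) + 1764) - 3995) = 3295*((624 + 1764) - 3995) = 3295*(2388 - 3995) = 3295*(-1607) = -5295065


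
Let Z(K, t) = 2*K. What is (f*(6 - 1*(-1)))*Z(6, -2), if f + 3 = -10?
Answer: -1092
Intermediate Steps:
f = -13 (f = -3 - 10 = -13)
(f*(6 - 1*(-1)))*Z(6, -2) = (-13*(6 - 1*(-1)))*(2*6) = -13*(6 + 1)*12 = -13*7*12 = -91*12 = -1092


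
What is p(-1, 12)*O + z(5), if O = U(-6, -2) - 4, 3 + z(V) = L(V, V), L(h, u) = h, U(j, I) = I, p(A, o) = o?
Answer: -70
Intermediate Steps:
z(V) = -3 + V
O = -6 (O = -2 - 4 = -6)
p(-1, 12)*O + z(5) = 12*(-6) + (-3 + 5) = -72 + 2 = -70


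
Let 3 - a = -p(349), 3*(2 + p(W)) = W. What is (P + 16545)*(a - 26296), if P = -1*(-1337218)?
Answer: -106319130968/3 ≈ -3.5440e+10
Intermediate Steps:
p(W) = -2 + W/3
a = 352/3 (a = 3 - (-1)*(-2 + (1/3)*349) = 3 - (-1)*(-2 + 349/3) = 3 - (-1)*343/3 = 3 - 1*(-343/3) = 3 + 343/3 = 352/3 ≈ 117.33)
P = 1337218
(P + 16545)*(a - 26296) = (1337218 + 16545)*(352/3 - 26296) = 1353763*(-78536/3) = -106319130968/3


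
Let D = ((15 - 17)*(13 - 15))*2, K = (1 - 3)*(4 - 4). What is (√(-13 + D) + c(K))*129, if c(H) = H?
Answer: 129*I*√5 ≈ 288.45*I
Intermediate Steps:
K = 0 (K = -2*0 = 0)
D = 8 (D = -2*(-2)*2 = 4*2 = 8)
(√(-13 + D) + c(K))*129 = (√(-13 + 8) + 0)*129 = (√(-5) + 0)*129 = (I*√5 + 0)*129 = (I*√5)*129 = 129*I*√5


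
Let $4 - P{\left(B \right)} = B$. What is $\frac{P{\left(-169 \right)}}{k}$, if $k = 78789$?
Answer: $\frac{173}{78789} \approx 0.0021957$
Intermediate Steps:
$P{\left(B \right)} = 4 - B$
$\frac{P{\left(-169 \right)}}{k} = \frac{4 - -169}{78789} = \left(4 + 169\right) \frac{1}{78789} = 173 \cdot \frac{1}{78789} = \frac{173}{78789}$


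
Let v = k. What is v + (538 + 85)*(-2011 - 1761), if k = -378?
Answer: -2350334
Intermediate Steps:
v = -378
v + (538 + 85)*(-2011 - 1761) = -378 + (538 + 85)*(-2011 - 1761) = -378 + 623*(-3772) = -378 - 2349956 = -2350334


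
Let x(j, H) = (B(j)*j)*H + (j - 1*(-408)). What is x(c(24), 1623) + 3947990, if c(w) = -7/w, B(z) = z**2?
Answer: 18194031077/4608 ≈ 3.9484e+6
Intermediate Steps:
x(j, H) = 408 + j + H*j**3 (x(j, H) = (j**2*j)*H + (j - 1*(-408)) = j**3*H + (j + 408) = H*j**3 + (408 + j) = 408 + j + H*j**3)
x(c(24), 1623) + 3947990 = (408 - 7/24 + 1623*(-7/24)**3) + 3947990 = (408 - 7/24 + 1623*(-343/13824)) + 3947990 = (408 - 7/24 - 185563/4608) + 3947990 = 1693157/4608 + 3947990 = 18194031077/4608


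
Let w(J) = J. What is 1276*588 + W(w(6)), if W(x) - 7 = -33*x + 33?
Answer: 750130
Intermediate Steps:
W(x) = 40 - 33*x (W(x) = 7 + (-33*x + 33) = 7 + (33 - 33*x) = 40 - 33*x)
1276*588 + W(w(6)) = 1276*588 + (40 - 33*6) = 750288 + (40 - 198) = 750288 - 158 = 750130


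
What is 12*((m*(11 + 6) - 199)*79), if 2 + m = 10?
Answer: -59724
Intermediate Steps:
m = 8 (m = -2 + 10 = 8)
12*((m*(11 + 6) - 199)*79) = 12*((8*(11 + 6) - 199)*79) = 12*((8*17 - 199)*79) = 12*((136 - 199)*79) = 12*(-63*79) = 12*(-4977) = -59724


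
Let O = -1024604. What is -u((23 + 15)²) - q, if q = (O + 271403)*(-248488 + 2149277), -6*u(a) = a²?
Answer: 4295029569335/3 ≈ 1.4317e+12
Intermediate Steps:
u(a) = -a²/6
q = -1431676175589 (q = (-1024604 + 271403)*(-248488 + 2149277) = -753201*1900789 = -1431676175589)
-u((23 + 15)²) - q = -(-1)*((23 + 15)²)²/6 - 1*(-1431676175589) = -(-1)*(38²)²/6 + 1431676175589 = -(-1)*1444²/6 + 1431676175589 = -(-1)*2085136/6 + 1431676175589 = -1*(-1042568/3) + 1431676175589 = 1042568/3 + 1431676175589 = 4295029569335/3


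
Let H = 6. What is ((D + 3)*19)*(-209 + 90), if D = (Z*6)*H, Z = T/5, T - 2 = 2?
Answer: -359499/5 ≈ -71900.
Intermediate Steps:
T = 4 (T = 2 + 2 = 4)
Z = ⅘ (Z = 4/5 = 4*(⅕) = ⅘ ≈ 0.80000)
D = 144/5 (D = ((⅘)*6)*6 = (24/5)*6 = 144/5 ≈ 28.800)
((D + 3)*19)*(-209 + 90) = ((144/5 + 3)*19)*(-209 + 90) = ((159/5)*19)*(-119) = (3021/5)*(-119) = -359499/5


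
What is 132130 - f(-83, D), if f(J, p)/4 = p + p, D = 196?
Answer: 130562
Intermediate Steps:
f(J, p) = 8*p (f(J, p) = 4*(p + p) = 4*(2*p) = 8*p)
132130 - f(-83, D) = 132130 - 8*196 = 132130 - 1*1568 = 132130 - 1568 = 130562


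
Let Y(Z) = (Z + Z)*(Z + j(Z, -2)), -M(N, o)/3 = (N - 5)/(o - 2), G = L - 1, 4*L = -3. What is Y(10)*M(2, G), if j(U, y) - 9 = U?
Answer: -1392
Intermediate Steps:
L = -¾ (L = (¼)*(-3) = -¾ ≈ -0.75000)
j(U, y) = 9 + U
G = -7/4 (G = -¾ - 1 = -7/4 ≈ -1.7500)
M(N, o) = -3*(-5 + N)/(-2 + o) (M(N, o) = -3*(N - 5)/(o - 2) = -3*(-5 + N)/(-2 + o))
Y(Z) = 2*Z*(9 + 2*Z) (Y(Z) = (Z + Z)*(Z + (9 + Z)) = (2*Z)*(9 + 2*Z) = 2*Z*(9 + 2*Z))
Y(10)*M(2, G) = (2*10*(9 + 2*10))*(3*(5 - 1*2)/(-2 - 7/4)) = (2*10*(9 + 20))*(3*(5 - 2)/(-15/4)) = (2*10*29)*(3*(-4/15)*3) = 580*(-12/5) = -1392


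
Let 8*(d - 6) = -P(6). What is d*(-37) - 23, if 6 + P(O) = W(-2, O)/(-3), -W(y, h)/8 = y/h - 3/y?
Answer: -9301/36 ≈ -258.36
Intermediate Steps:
W(y, h) = 24/y - 8*y/h (W(y, h) = -8*(y/h - 3/y) = -8*(-3/y + y/h) = 24/y - 8*y/h)
P(O) = -2 - 16/(3*O) (P(O) = -6 + (24/(-2) - 8*(-2)/O)/(-3) = -6 + (24*(-1/2) + 16/O)*(-1/3) = -6 + (-12 + 16/O)*(-1/3) = -6 + (4 - 16/(3*O)) = -2 - 16/(3*O))
d = 229/36 (d = 6 + (-(-2 - 16/3/6))/8 = 6 + (-(-2 - 16/3*1/6))/8 = 6 + (-(-2 - 8/9))/8 = 6 + (-1*(-26/9))/8 = 6 + (1/8)*(26/9) = 6 + 13/36 = 229/36 ≈ 6.3611)
d*(-37) - 23 = (229/36)*(-37) - 23 = -8473/36 - 23 = -9301/36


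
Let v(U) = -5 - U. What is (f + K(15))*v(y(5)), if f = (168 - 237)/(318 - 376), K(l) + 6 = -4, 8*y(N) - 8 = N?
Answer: 27083/464 ≈ 58.369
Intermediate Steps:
y(N) = 1 + N/8
K(l) = -10 (K(l) = -6 - 4 = -10)
f = 69/58 (f = -69/(-58) = -69*(-1/58) = 69/58 ≈ 1.1897)
(f + K(15))*v(y(5)) = (69/58 - 10)*(-5 - (1 + (⅛)*5)) = -511*(-5 - (1 + 5/8))/58 = -511*(-5 - 1*13/8)/58 = -511*(-5 - 13/8)/58 = -511/58*(-53/8) = 27083/464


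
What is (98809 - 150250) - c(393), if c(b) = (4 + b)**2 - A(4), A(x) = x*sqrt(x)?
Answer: -209042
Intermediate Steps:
A(x) = x**(3/2)
c(b) = -8 + (4 + b)**2 (c(b) = (4 + b)**2 - 4**(3/2) = (4 + b)**2 - 1*8 = (4 + b)**2 - 8 = -8 + (4 + b)**2)
(98809 - 150250) - c(393) = (98809 - 150250) - (-8 + (4 + 393)**2) = -51441 - (-8 + 397**2) = -51441 - (-8 + 157609) = -51441 - 1*157601 = -51441 - 157601 = -209042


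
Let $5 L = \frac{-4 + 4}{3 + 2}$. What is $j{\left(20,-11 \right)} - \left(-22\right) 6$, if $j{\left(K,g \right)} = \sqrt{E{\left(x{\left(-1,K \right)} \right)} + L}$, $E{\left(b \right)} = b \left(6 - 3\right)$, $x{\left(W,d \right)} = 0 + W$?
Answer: $132 + i \sqrt{3} \approx 132.0 + 1.732 i$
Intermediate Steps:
$x{\left(W,d \right)} = W$
$L = 0$ ($L = \frac{\left(-4 + 4\right) \frac{1}{3 + 2}}{5} = \frac{0 \cdot \frac{1}{5}}{5} = \frac{1}{5} \cdot 0 = 0$)
$E{\left(b \right)} = 3 b$ ($E{\left(b \right)} = b 3 = 3 b$)
$j{\left(K,g \right)} = i \sqrt{3}$ ($j{\left(K,g \right)} = \sqrt{3 \left(-1\right) + 0} = \sqrt{-3 + 0} = \sqrt{-3} = i \sqrt{3}$)
$j{\left(20,-11 \right)} - \left(-22\right) 6 = i \sqrt{3} - \left(-22\right) 6 = i \sqrt{3} - -132 = i \sqrt{3} + 132 = 132 + i \sqrt{3}$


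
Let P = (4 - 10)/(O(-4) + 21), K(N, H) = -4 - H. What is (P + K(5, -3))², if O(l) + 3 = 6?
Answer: 25/16 ≈ 1.5625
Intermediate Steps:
O(l) = 3 (O(l) = -3 + 6 = 3)
P = -¼ (P = (4 - 10)/(3 + 21) = -6/24 = -6*1/24 = -¼ ≈ -0.25000)
(P + K(5, -3))² = (-¼ + (-4 - 1*(-3)))² = (-¼ + (-4 + 3))² = (-¼ - 1)² = (-5/4)² = 25/16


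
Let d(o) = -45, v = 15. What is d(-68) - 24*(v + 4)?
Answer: -501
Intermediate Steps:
d(-68) - 24*(v + 4) = -45 - 24*(15 + 4) = -45 - 24*19 = -45 - 1*456 = -45 - 456 = -501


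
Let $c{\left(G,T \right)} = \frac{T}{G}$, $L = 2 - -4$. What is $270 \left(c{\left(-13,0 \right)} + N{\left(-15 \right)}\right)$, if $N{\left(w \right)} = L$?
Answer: $1620$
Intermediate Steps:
$L = 6$ ($L = 2 + 4 = 6$)
$N{\left(w \right)} = 6$
$270 \left(c{\left(-13,0 \right)} + N{\left(-15 \right)}\right) = 270 \left(\frac{0}{-13} + 6\right) = 270 \left(0 \left(- \frac{1}{13}\right) + 6\right) = 270 \left(0 + 6\right) = 270 \cdot 6 = 1620$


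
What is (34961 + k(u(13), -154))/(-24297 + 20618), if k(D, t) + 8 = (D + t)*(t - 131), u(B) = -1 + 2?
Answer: -78558/3679 ≈ -21.353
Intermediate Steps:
u(B) = 1
k(D, t) = -8 + (-131 + t)*(D + t) (k(D, t) = -8 + (D + t)*(t - 131) = -8 + (D + t)*(-131 + t) = -8 + (-131 + t)*(D + t))
(34961 + k(u(13), -154))/(-24297 + 20618) = (34961 + (-8 + (-154)² - 131*1 - 131*(-154) + 1*(-154)))/(-24297 + 20618) = (34961 + (-8 + 23716 - 131 + 20174 - 154))/(-3679) = (34961 + 43597)*(-1/3679) = 78558*(-1/3679) = -78558/3679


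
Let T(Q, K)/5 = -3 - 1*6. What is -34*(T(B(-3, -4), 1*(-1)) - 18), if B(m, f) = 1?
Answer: 2142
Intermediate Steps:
T(Q, K) = -45 (T(Q, K) = 5*(-3 - 1*6) = 5*(-3 - 6) = 5*(-9) = -45)
-34*(T(B(-3, -4), 1*(-1)) - 18) = -34*(-45 - 18) = -34*(-63) = 2142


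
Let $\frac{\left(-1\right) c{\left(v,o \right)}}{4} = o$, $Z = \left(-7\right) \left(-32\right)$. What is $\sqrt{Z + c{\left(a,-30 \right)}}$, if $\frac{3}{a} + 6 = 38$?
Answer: $2 \sqrt{86} \approx 18.547$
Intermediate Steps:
$Z = 224$
$a = \frac{3}{32}$ ($a = \frac{3}{-6 + 38} = \frac{3}{32} \approx 0.09375$)
$c{\left(v,o \right)} = - 4 o$
$\sqrt{Z + c{\left(a,-30 \right)}} = \sqrt{224 - -120} = \sqrt{224 + 120} = \sqrt{344} = 2 \sqrt{86}$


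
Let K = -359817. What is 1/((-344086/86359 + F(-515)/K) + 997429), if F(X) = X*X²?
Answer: 425663511/424729021118450 ≈ 1.0022e-6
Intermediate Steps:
F(X) = X³
1/((-344086/86359 + F(-515)/K) + 997429) = 1/((-344086/86359 + (-515)³/(-359817)) + 997429) = 1/((-344086*1/86359 - 136590875*(-1/359817)) + 997429) = 1/((-344086/86359 + 136590875/359817) + 997429) = 1/(159891005231/425663511 + 997429) = 1/(424729021118450/425663511) = 425663511/424729021118450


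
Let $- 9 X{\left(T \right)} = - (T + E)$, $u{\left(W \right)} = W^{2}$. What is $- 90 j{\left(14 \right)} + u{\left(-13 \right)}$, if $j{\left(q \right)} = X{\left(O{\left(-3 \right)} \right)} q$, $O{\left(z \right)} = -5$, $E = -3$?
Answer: $1289$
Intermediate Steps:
$X{\left(T \right)} = - \frac{1}{3} + \frac{T}{9}$ ($X{\left(T \right)} = - \frac{\left(-1\right) \left(T - 3\right)}{9} = - \frac{\left(-1\right) \left(-3 + T\right)}{9} = - \frac{3 - T}{9} = - \frac{1}{3} + \frac{T}{9}$)
$j{\left(q \right)} = - \frac{8 q}{9}$ ($j{\left(q \right)} = \left(- \frac{1}{3} + \frac{1}{9} \left(-5\right)\right) q = \left(- \frac{1}{3} - \frac{5}{9}\right) q = - \frac{8 q}{9}$)
$- 90 j{\left(14 \right)} + u{\left(-13 \right)} = - 90 \left(\left(- \frac{8}{9}\right) 14\right) + \left(-13\right)^{2} = \left(-90\right) \left(- \frac{112}{9}\right) + 169 = 1120 + 169 = 1289$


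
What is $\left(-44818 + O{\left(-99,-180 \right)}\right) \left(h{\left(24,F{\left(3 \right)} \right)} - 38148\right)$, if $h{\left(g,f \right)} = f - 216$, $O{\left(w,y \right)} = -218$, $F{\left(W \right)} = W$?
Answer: $1727625996$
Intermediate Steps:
$h{\left(g,f \right)} = -216 + f$
$\left(-44818 + O{\left(-99,-180 \right)}\right) \left(h{\left(24,F{\left(3 \right)} \right)} - 38148\right) = \left(-44818 - 218\right) \left(\left(-216 + 3\right) - 38148\right) = - 45036 \left(-213 - 38148\right) = \left(-45036\right) \left(-38361\right) = 1727625996$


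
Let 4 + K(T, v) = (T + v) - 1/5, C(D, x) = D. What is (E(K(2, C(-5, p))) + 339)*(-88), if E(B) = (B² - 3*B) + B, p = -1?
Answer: -891528/25 ≈ -35661.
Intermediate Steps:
K(T, v) = -21/5 + T + v (K(T, v) = -4 + ((T + v) - 1/5) = -4 + ((T + v) - 1*⅕) = -4 + ((T + v) - ⅕) = -4 + (-⅕ + T + v) = -21/5 + T + v)
E(B) = B² - 2*B
(E(K(2, C(-5, p))) + 339)*(-88) = ((-21/5 + 2 - 5)*(-2 + (-21/5 + 2 - 5)) + 339)*(-88) = (-36*(-2 - 36/5)/5 + 339)*(-88) = (-36/5*(-46/5) + 339)*(-88) = (1656/25 + 339)*(-88) = (10131/25)*(-88) = -891528/25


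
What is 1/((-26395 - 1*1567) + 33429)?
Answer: 1/5467 ≈ 0.00018292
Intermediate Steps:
1/((-26395 - 1*1567) + 33429) = 1/((-26395 - 1567) + 33429) = 1/(-27962 + 33429) = 1/5467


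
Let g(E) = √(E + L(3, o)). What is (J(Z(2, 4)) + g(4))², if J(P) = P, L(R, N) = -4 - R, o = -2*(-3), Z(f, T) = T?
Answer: (4 + I*√3)² ≈ 13.0 + 13.856*I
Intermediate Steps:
o = 6
g(E) = √(-7 + E) (g(E) = √(E + (-4 - 1*3)) = √(E + (-4 - 3)) = √(E - 7) = √(-7 + E))
(J(Z(2, 4)) + g(4))² = (4 + √(-7 + 4))² = (4 + √(-3))² = (4 + I*√3)²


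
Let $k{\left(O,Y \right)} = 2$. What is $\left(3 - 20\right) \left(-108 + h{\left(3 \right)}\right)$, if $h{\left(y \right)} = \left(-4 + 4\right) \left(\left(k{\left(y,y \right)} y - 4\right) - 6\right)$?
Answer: $1836$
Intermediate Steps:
$h{\left(y \right)} = 0$ ($h{\left(y \right)} = \left(-4 + 4\right) \left(\left(2 y - 4\right) - 6\right) = 0 \left(\left(-4 + 2 y\right) - 6\right) = 0 \left(-10 + 2 y\right) = 0$)
$\left(3 - 20\right) \left(-108 + h{\left(3 \right)}\right) = \left(3 - 20\right) \left(-108 + 0\right) = \left(3 - 20\right) \left(-108\right) = \left(-17\right) \left(-108\right) = 1836$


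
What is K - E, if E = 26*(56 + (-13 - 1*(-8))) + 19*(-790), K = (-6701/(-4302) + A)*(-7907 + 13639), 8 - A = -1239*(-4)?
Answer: -60957884986/2151 ≈ -2.8339e+7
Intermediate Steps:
A = -4948 (A = 8 - (-1239)*(-4) = 8 - 1*4956 = 8 - 4956 = -4948)
K = -60987319270/2151 (K = (-6701/(-4302) - 4948)*(-7907 + 13639) = (-6701*(-1/4302) - 4948)*5732 = (6701/4302 - 4948)*5732 = -21279595/4302*5732 = -60987319270/2151 ≈ -2.8353e+7)
E = -13684 (E = 26*(56 + (-13 + 8)) - 15010 = 26*(56 - 5) - 15010 = 26*51 - 15010 = 1326 - 15010 = -13684)
K - E = -60987319270/2151 - 1*(-13684) = -60987319270/2151 + 13684 = -60957884986/2151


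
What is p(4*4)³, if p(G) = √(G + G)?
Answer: 128*√2 ≈ 181.02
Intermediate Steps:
p(G) = √2*√G (p(G) = √(2*G) = √2*√G)
p(4*4)³ = (√2*√(4*4))³ = (√2*√16)³ = (√2*4)³ = (4*√2)³ = 128*√2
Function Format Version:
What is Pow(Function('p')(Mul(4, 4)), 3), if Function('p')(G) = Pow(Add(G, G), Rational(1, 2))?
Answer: Mul(128, Pow(2, Rational(1, 2))) ≈ 181.02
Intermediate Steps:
Function('p')(G) = Mul(Pow(2, Rational(1, 2)), Pow(G, Rational(1, 2))) (Function('p')(G) = Pow(Mul(2, G), Rational(1, 2)) = Mul(Pow(2, Rational(1, 2)), Pow(G, Rational(1, 2))))
Pow(Function('p')(Mul(4, 4)), 3) = Pow(Mul(Pow(2, Rational(1, 2)), Pow(Mul(4, 4), Rational(1, 2))), 3) = Pow(Mul(Pow(2, Rational(1, 2)), Pow(16, Rational(1, 2))), 3) = Pow(Mul(Pow(2, Rational(1, 2)), 4), 3) = Pow(Mul(4, Pow(2, Rational(1, 2))), 3) = Mul(128, Pow(2, Rational(1, 2)))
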